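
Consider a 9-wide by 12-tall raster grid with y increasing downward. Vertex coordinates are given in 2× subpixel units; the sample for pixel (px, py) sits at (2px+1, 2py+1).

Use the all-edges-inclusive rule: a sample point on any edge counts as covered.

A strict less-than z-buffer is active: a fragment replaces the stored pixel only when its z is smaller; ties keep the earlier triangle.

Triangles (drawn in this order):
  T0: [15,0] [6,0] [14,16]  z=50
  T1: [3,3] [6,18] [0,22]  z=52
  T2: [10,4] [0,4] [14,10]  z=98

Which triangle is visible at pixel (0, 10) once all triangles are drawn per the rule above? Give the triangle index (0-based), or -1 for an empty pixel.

T0:
  2·area = 144  (B↔C swapped to make it positive)
  edge (15, 0)→(14, 16): d=(-1,16) inclusive
  edge (14, 16)→(6, 0): d=(-8,-16) inclusive
  edge (6, 0)→(15, 0): d=(9,0) inclusive
    (3,0)@(7, 1): e=[127,8,9] → █
    (4,0)@(9, 1): e=[95,40,9] → █
    (5,0)@(11, 1): e=[63,72,9] → █
    (6,0)@(13, 1): e=[31,104,9] → █
    (7,0)@(15, 1): e=[-1,136,9] → ·
    (3,1)@(7, 3): e=[125,-8,27] → ·
    (4,1)@(9, 3): e=[93,24,27] → █
    (7,1)@(15, 3): e=[-3,120,27] → ·
    (4,2)@(9, 5): e=[91,8,45] → █
    (7,2)@(15, 5): e=[-5,104,45] → ·
    (4,3)@(9, 7): e=[89,-8,63] → ·
    (5,3)@(11, 7): e=[57,24,63] → █
  covered (16 px):
    · · · █ █ █ █ · ·
    · · · · █ █ █ · ·
    · · · · █ █ █ · ·
    · · · · · █ █ · ·
    · · · · · █ █ · ·
    · · · · · · █ · ·
    · · · · · · █ · ·
    · · · · · · · · ·
    · · · · · · · · ·
    · · · · · · · · ·
    · · · · · · · · ·
    · · · · · · · · ·
T1:
  2·area = 102
  edge (3, 3)→(6, 18): d=(3,15) inclusive
  edge (6, 18)→(0, 22): d=(-6,4) inclusive
  edge (0, 22)→(3, 3): d=(3,-19) inclusive
    (1,1)@(3, 3): e=[0,102,0] → █  [on edge]
    (2,1)@(5, 3): e=[-30,94,38] → ·
    (1,2)@(3, 5): e=[6,90,6] → █
    (2,2)@(5, 5): e=[-24,82,44] → ·
    (1,3)@(3, 7): e=[12,78,12] → █
    (2,3)@(5, 7): e=[-18,70,50] → ·
    (1,4)@(3, 9): e=[18,66,18] → █
    (2,4)@(5, 9): e=[-12,58,56] → ·
    (1,5)@(3, 11): e=[24,54,24] → █
    (2,5)@(5, 11): e=[-6,46,62] → ·
    (1,6)@(3, 13): e=[30,42,30] → █
    (2,6)@(5, 13): e=[0,34,68] → █  [on edge]
    (3,11)@(7, 23): e=[0,-34,136] → ·  [on edge]
  covered (15 px):
    · · · · · · · · ·
    · █ · · · · · · ·
    · █ · · · · · · ·
    · █ · · · · · · ·
    · █ · · · · · · ·
    · █ · · · · · · ·
    · █ █ · · · · · ·
    · █ █ · · · · · ·
    █ █ █ · · · · · ·
    █ █ · · · · · · ·
    █ · · · · · · · ·
    · · · · · · · · ·
T2:
  2·area = 60  (B↔C swapped to make it positive)
  edge (10, 4)→(14, 10): d=(4,6) inclusive
  edge (14, 10)→(0, 4): d=(-14,-6) inclusive
  edge (0, 4)→(10, 4): d=(10,0) inclusive
    (1,2)@(3, 5): e=[46,4,10] → █
    (2,2)@(5, 5): e=[34,16,10] → █
    (3,2)@(7, 5): e=[22,28,10] → █
    (4,2)@(9, 5): e=[10,40,10] → █
    (5,2)@(11, 5): e=[-2,52,10] → ·
    (1,3)@(3, 7): e=[54,-24,30] → ·
    (2,3)@(5, 7): e=[42,-12,30] → ·
    (3,3)@(7, 7): e=[30,0,30] → █  [on edge]
    (5,3)@(11, 7): e=[6,24,30] → █
    (6,3)@(13, 7): e=[-6,36,30] → ·
    (3,4)@(7, 9): e=[38,-28,50] → ·
    (4,4)@(9, 9): e=[26,-16,50] → ·
  covered (8 px):
    · · · · · · · · ·
    · · · · · · · · ·
    · █ █ █ █ · · · ·
    · · · █ █ █ · · ·
    · · · · · · █ · ·
    · · · · · · · · ·
    · · · · · · · · ·
    · · · · · · · · ·
    · · · · · · · · ·
    · · · · · · · · ·
    · · · · · · · · ·
    · · · · · · · · ·

Z-buffer (winner per pixel, '.' = empty):
  . . . 0 0 0 0 . .
  . 1 . . 0 0 0 . .
  . 1 2 2 0 0 0 . .
  . 1 . 2 2 0 0 . .
  . 1 . . . 0 0 . .
  . 1 . . . . 0 . .
  . 1 1 . . . 0 . .
  . 1 1 . . . . . .
  1 1 1 . . . . . .
  1 1 . . . . . . .
  1 . . . . . . . .
  . . . . . . . . .

Result: 1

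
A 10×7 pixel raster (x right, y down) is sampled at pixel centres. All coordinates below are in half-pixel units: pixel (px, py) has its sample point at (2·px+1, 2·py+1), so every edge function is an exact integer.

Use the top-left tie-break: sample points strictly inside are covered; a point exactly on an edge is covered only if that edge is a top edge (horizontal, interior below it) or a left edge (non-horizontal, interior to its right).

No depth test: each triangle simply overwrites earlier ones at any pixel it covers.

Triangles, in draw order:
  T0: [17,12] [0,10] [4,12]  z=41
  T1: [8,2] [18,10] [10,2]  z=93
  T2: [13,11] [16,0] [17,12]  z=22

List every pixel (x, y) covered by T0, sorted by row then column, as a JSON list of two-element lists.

T0:
  2·area = 26  (B↔C swapped to make it positive)
  edge (17, 12)→(4, 12): d=(-13,0) right/bottom  bias=-1
  edge (4, 12)→(0, 10): d=(-4,-2) top-left  bias=+0
  edge (0, 10)→(17, 12): d=(17,2) right/bottom  bias=-1
    (1,5)@(3, 11): e=[13,2,11] → X
    (2,5)@(5, 11): e=[13,6,7] → X
    (3,5)@(7, 11): e=[13,10,3] → X
    (4,5)@(9, 11): e=[13,14,-1] → .
    (1,6)@(3, 13): e=[-13,-6,45] → .
    (2,6)@(5, 13): e=[-13,-2,41] → .
    (3,6)@(7, 13): e=[-13,2,37] → .
  covered (3 px):
    . . . . . . . . . .
    . . . . . . . . . .
    . . . . . . . . . .
    . . . . . . . . . .
    . . . . . . . . . .
    . X X X . . . . . .
    . . . . . . . . . .
T1:
  2·area = 16  (B↔C swapped to make it positive)
  edge (8, 2)→(10, 2): d=(2,0) top-left  bias=+0
  edge (10, 2)→(18, 10): d=(8,8) right/bottom  bias=-1
  edge (18, 10)→(8, 2): d=(-10,-8) top-left  bias=+0
    (4,0)@(9, 1): e=[-2,0,18] → .  [on edge]
    (5,1)@(11, 3): e=[2,0,14] → .  [on edge]
    (6,2)@(13, 5): e=[6,0,10] → .  [on edge]
    (7,3)@(15, 7): e=[10,0,6] → .  [on edge]
    (8,4)@(17, 9): e=[14,0,2] → .  [on edge]
    (9,5)@(19, 11): e=[18,0,-2] → .  [on edge]
  covered (0 px):
    . . . . . . . . . .
    . . . . . . . . . .
    . . . . . . . . . .
    . . . . . . . . . .
    . . . . . . . . . .
    . . . . . . . . . .
    . . . . . . . . . .
T2:
  2·area = 47
  edge (13, 11)→(16, 0): d=(3,-11) top-left  bias=+0
  edge (16, 0)→(17, 12): d=(1,12) right/bottom  bias=-1
  edge (17, 12)→(13, 11): d=(-4,-1) top-left  bias=+0
    (7,2)@(15, 5): e=[4,17,26] → X
    (8,2)@(17, 5): e=[26,-7,28] → .
    (7,3)@(15, 7): e=[10,19,18] → X
    (8,3)@(17, 7): e=[32,-5,20] → .
    (2,4)@(5, 9): e=[-94,141,0] → .  [on edge]
    (7,4)@(15, 9): e=[16,21,10] → X
    (8,4)@(17, 9): e=[38,-3,12] → .
    (6,5)@(13, 11): e=[0,47,0] → X  [on edge]
    (8,5)@(17, 11): e=[44,-1,4] → .
    (6,6)@(13, 13): e=[6,49,-8] → .
    (7,6)@(15, 13): e=[28,25,-6] → .
  covered (5 px):
    . . . . . . . . . .
    . . . . . . . . . .
    . . . . . . . X . .
    . . . . . . . X . .
    . . . . . . . X . .
    . . . . . . X X . .
    . . . . . . . . . .

Answer: [[1,5],[2,5],[3,5]]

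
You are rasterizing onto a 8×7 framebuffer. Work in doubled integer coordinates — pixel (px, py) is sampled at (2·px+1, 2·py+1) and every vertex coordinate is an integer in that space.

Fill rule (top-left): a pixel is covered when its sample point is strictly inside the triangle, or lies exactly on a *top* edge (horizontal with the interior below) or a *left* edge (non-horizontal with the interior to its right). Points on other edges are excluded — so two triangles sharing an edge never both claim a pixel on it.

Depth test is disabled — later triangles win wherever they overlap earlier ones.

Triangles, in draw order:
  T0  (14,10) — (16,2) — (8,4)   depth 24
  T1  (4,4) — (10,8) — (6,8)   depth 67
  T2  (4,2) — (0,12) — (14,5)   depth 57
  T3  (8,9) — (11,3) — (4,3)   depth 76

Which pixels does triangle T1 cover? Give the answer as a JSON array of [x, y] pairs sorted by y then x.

T0:
  2·area = 60  (B↔C swapped to make it positive)
  edge (14, 10)→(8, 4): d=(-6,-6) top-left  bias=+0
  edge (8, 4)→(16, 2): d=(8,-2) top-left  bias=+0
  edge (16, 2)→(14, 10): d=(-2,8) right/bottom  bias=-1
    (2,0)@(5, 1): e=[0,-30,90] → ·  [on edge]
    (3,1)@(7, 3): e=[0,-10,70] → ·  [on edge]
    (6,1)@(13, 3): e=[36,2,22] → █
    (7,1)@(15, 3): e=[48,6,6] → █
    (4,2)@(9, 5): e=[0,10,50] → █  [on edge]
    (5,2)@(11, 5): e=[12,14,34] → █
    (4,3)@(9, 7): e=[-12,26,46] → ·
    (5,3)@(11, 7): e=[0,30,30] → █  [on edge]
    (7,3)@(15, 7): e=[24,38,-2] → ·
    (5,4)@(11, 9): e=[-12,46,26] → ·
    (6,4)@(13, 9): e=[0,50,10] → █  [on edge]
    (7,4)@(15, 9): e=[12,54,-6] → ·
    (7,5)@(15, 11): e=[0,70,-10] → ·  [on edge]
  covered (9 px):
    · · · · · · · ·
    · · · · · · █ █
    · · · · █ █ █ █
    · · · · · █ █ ·
    · · · · · · █ ·
    · · · · · · · ·
    · · · · · · · ·
T1:
  2·area = 16
  edge (4, 4)→(10, 8): d=(6,4) right/bottom  bias=-1
  edge (10, 8)→(6, 8): d=(-4,0) right/bottom  bias=-1
  edge (6, 8)→(4, 4): d=(-2,-4) top-left  bias=+0
    (2,2)@(5, 5): e=[2,12,2] → █
    (3,2)@(7, 5): e=[-6,12,10] → ·
    (2,3)@(5, 7): e=[14,4,-2] → ·
    (3,3)@(7, 7): e=[6,4,6] → █
    (4,3)@(9, 7): e=[-2,4,14] → ·
    (3,4)@(7, 9): e=[18,-4,2] → ·
  covered (2 px):
    · · · · · · · ·
    · · · · · · · ·
    · · █ · · · · ·
    · · · █ · · · ·
    · · · · · · · ·
    · · · · · · · ·
    · · · · · · · ·
T2:
  2·area = 112  (B↔C swapped to make it positive)
  edge (4, 2)→(14, 5): d=(10,3) right/bottom  bias=-1
  edge (14, 5)→(0, 12): d=(-14,7) right/bottom  bias=-1
  edge (0, 12)→(4, 2): d=(4,-10) top-left  bias=+0
    (2,1)@(5, 3): e=[7,91,14] → █
    (3,1)@(7, 3): e=[1,77,34] → █
    (4,1)@(9, 3): e=[-5,63,54] → ·
    (1,2)@(3, 5): e=[33,77,2] → █
    (4,2)@(9, 5): e=[15,35,62] → █
    (5,2)@(11, 5): e=[9,21,82] → █
    (6,2)@(13, 5): e=[3,7,102] → █
    (7,2)@(15, 5): e=[-3,-7,122] → ·
    (1,3)@(3, 7): e=[53,49,10] → █
    (5,3)@(11, 7): e=[29,-7,90] → ·
    (6,3)@(13, 7): e=[23,-21,110] → ·
    (1,4)@(3, 9): e=[73,21,18] → █
  covered (15 px):
    · · · · · · · ·
    · · █ █ · · · ·
    · █ █ █ █ █ █ ·
    · █ █ █ █ · · ·
    · █ █ · · · · ·
    █ · · · · · · ·
    · · · · · · · ·
T3:
  2·area = 42  (B↔C swapped to make it positive)
  edge (8, 9)→(4, 3): d=(-4,-6) top-left  bias=+0
  edge (4, 3)→(11, 3): d=(7,0) top-left  bias=+0
  edge (11, 3)→(8, 9): d=(-3,6) right/bottom  bias=-1
    (0,1)@(1, 3): e=[-18,0,60] → ·  [on edge]
    (1,1)@(3, 3): e=[-6,0,48] → ·  [on edge]
    (2,1)@(5, 3): e=[6,0,36] → █  [on edge]
    (3,1)@(7, 3): e=[18,0,24] → █  [on edge]
    (4,1)@(9, 3): e=[30,0,12] → █  [on edge]
    (5,1)@(11, 3): e=[42,0,0] → ·  [on edge]
    (6,1)@(13, 3): e=[54,0,-12] → ·  [on edge]
    (7,1)@(15, 3): e=[66,0,-24] → ·  [on edge]
    (2,2)@(5, 5): e=[-2,14,30] → ·
    (3,2)@(7, 5): e=[10,14,18] → █
    (5,2)@(11, 5): e=[34,14,-6] → ·
    (3,3)@(7, 7): e=[2,28,12] → █
    (4,3)@(9, 7): e=[14,28,0] → ·  [on edge]
    (3,5)@(7, 11): e=[-14,56,0] → ·  [on edge]
  covered (6 px):
    · · · · · · · ·
    · · █ █ █ · · ·
    · · · █ █ · · ·
    · · · █ · · · ·
    · · · · · · · ·
    · · · · · · · ·
    · · · · · · · ·

Answer: [[2,2],[3,3]]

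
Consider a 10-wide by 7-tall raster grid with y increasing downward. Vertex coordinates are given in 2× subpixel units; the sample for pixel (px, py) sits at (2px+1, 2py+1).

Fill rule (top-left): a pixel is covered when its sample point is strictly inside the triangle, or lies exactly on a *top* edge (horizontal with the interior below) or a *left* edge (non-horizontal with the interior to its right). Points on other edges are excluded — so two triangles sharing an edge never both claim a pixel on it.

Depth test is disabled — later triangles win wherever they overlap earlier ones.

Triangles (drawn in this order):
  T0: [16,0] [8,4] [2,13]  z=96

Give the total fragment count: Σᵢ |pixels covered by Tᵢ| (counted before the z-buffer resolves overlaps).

T0:
  2·area = 48  (B↔C swapped to make it positive)
  edge (16, 0)→(2, 13): d=(-14,13) right/bottom  bias=-1
  edge (2, 13)→(8, 4): d=(6,-9) top-left  bias=+0
  edge (8, 4)→(16, 0): d=(8,-4) top-left  bias=+0
    (5,1)@(11, 3): e=[23,21,4] → █
    (6,1)@(13, 3): e=[-3,39,12] → ·
    (4,2)@(9, 5): e=[21,15,12] → █
    (5,2)@(11, 5): e=[-5,33,20] → ·
    (3,3)@(7, 7): e=[19,9,20] → █
    (4,3)@(9, 7): e=[-7,27,28] → ·
    (2,4)@(5, 9): e=[17,3,28] → █
    (3,4)@(7, 9): e=[-9,21,36] → ·
    (2,5)@(5, 11): e=[-11,15,44] → ·
  covered (4 px):
    · · · · · · · · · ·
    · · · · · █ · · · ·
    · · · · █ · · · · ·
    · · · █ · · · · · ·
    · · █ · · · · · · ·
    · · · · · · · · · ·
    · · · · · · · · · ·

Answer: 4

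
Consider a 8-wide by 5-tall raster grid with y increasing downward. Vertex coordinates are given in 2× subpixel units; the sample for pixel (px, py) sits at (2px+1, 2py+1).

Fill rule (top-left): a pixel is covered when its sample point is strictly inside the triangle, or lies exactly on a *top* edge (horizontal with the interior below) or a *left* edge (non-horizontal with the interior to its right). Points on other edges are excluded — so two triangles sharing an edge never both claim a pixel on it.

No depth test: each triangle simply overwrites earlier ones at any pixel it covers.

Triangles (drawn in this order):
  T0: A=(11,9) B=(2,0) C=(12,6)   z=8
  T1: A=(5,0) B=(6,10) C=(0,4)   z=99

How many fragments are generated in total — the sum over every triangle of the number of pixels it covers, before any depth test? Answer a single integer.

T0:
  2·area = 36
  edge (11, 9)→(2, 0): d=(-9,-9) top-left  bias=+0
  edge (2, 0)→(12, 6): d=(10,6) right/bottom  bias=-1
  edge (12, 6)→(11, 9): d=(-1,3) right/bottom  bias=-1
    (1,0)@(3, 1): e=[0,4,32] → #  [on edge]
    (2,0)@(5, 1): e=[18,-8,26] → ·
    (1,1)@(3, 3): e=[-18,24,30] → ·
    (2,1)@(5, 3): e=[0,12,24] → #  [on edge]
    (3,1)@(7, 3): e=[18,0,18] → ·  [on edge]
    (6,1)@(13, 3): e=[72,-36,0] → ·  [on edge]
    (2,2)@(5, 5): e=[-18,32,22] → ·
    (3,2)@(7, 5): e=[0,20,16] → #  [on edge]
    (4,2)@(9, 5): e=[18,8,10] → #
    (5,2)@(11, 5): e=[36,-4,4] → ·
    (3,3)@(7, 7): e=[-18,40,14] → ·
    (4,3)@(9, 7): e=[0,28,8] → #  [on edge]
    (5,4)@(11, 9): e=[0,36,0] → ·  [on edge]
  covered (6 px):
    · # · · · · · ·
    · · # · · · · ·
    · · · # # · · ·
    · · · · # # · ·
    · · · · · · · ·
T1:
  2·area = 54
  edge (5, 0)→(6, 10): d=(1,10) right/bottom  bias=-1
  edge (6, 10)→(0, 4): d=(-6,-6) top-left  bias=+0
  edge (0, 4)→(5, 0): d=(5,-4) top-left  bias=+0
    (2,0)@(5, 1): e=[1,48,5] → #
    (3,0)@(7, 1): e=[-19,60,13] → ·
    (1,1)@(3, 3): e=[23,24,7] → #
    (3,1)@(7, 3): e=[-17,48,23] → ·
    (0,2)@(1, 5): e=[45,0,9] → #  [on edge]
    (3,2)@(7, 5): e=[-15,36,33] → ·
    (0,3)@(1, 7): e=[47,-12,19] → ·
    (1,3)@(3, 7): e=[27,0,27] → #  [on edge]
    (3,3)@(7, 7): e=[-13,24,43] → ·
    (1,4)@(3, 9): e=[29,-12,37] → ·
    (2,4)@(5, 9): e=[9,0,45] → #  [on edge]
    (3,4)@(7, 9): e=[-11,12,53] → ·
  covered (9 px):
    · · # · · · · ·
    · # # · · · · ·
    # # # · · · · ·
    · # # · · · · ·
    · · # · · · · ·

Final: 15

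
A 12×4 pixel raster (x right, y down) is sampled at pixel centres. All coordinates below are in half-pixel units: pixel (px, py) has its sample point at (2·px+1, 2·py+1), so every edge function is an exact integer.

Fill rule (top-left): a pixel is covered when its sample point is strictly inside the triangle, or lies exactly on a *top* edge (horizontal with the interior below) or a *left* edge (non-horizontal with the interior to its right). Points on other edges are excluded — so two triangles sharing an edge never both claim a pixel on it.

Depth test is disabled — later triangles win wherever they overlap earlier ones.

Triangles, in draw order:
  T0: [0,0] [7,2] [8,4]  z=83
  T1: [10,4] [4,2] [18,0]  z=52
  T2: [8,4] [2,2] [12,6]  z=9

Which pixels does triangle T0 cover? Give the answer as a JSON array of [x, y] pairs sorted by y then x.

T0:
  2·area = 12
  edge (0, 0)→(7, 2): d=(7,2) right/bottom  bias=-1
  edge (7, 2)→(8, 4): d=(1,2) right/bottom  bias=-1
  edge (8, 4)→(0, 0): d=(-8,-4) top-left  bias=+0
    (1,0)@(3, 1): e=[1,7,4] → X
    (2,0)@(5, 1): e=[-3,3,12] → .
    (1,1)@(3, 3): e=[15,9,-12] → .
    (3,1)@(7, 3): e=[7,1,4] → X
    (4,1)@(9, 3): e=[3,-3,12] → .
    (3,2)@(7, 5): e=[21,3,-12] → .
  covered (2 px):
    . X . . . . . . . . . .
    . . . X . . . . . . . .
    . . . . . . . . . . . .
    . . . . . . . . . . . .
T1:
  2·area = 40
  edge (10, 4)→(4, 2): d=(-6,-2) top-left  bias=+0
  edge (4, 2)→(18, 0): d=(14,-2) top-left  bias=+0
  edge (18, 0)→(10, 4): d=(-8,4) right/bottom  bias=-1
    (0,0)@(1, 1): e=[0,-20,60] → .  [on edge]
    (5,0)@(11, 1): e=[20,0,20] → X  [on edge]
    (6,0)@(13, 1): e=[24,4,12] → X
    (7,0)@(15, 1): e=[28,8,4] → X
    (8,0)@(17, 1): e=[32,12,-4] → .
    (3,1)@(7, 3): e=[0,20,20] → X  [on edge]
    (4,1)@(9, 3): e=[4,24,12] → X
    (6,1)@(13, 3): e=[12,32,-4] → .
    (7,1)@(15, 3): e=[16,36,-12] → .
    (3,2)@(7, 5): e=[-12,48,4] → .
    (4,2)@(9, 5): e=[-8,52,-4] → .
    (5,2)@(11, 5): e=[-4,56,-12] → .
    (6,2)@(13, 5): e=[0,60,-20] → .  [on edge]
    (9,3)@(19, 7): e=[0,100,-60] → .  [on edge]
  covered (6 px):
    . . . . . X X X . . . .
    . . . X X X . . . . . .
    . . . . . . . . . . . .
    . . . . . . . . . . . .
T2:
  2·area = 4  (B↔C swapped to make it positive)
  edge (8, 4)→(12, 6): d=(4,2) right/bottom  bias=-1
  edge (12, 6)→(2, 2): d=(-10,-4) top-left  bias=+0
  edge (2, 2)→(8, 4): d=(6,2) right/bottom  bias=-1
    (2,1)@(5, 3): e=[2,2,0] → .  [on edge]
    (5,2)@(11, 5): e=[-2,6,0] → .  [on edge]
    (8,3)@(17, 7): e=[-6,10,0] → .  [on edge]
  covered (0 px):
    . . . . . . . . . . . .
    . . . . . . . . . . . .
    . . . . . . . . . . . .
    . . . . . . . . . . . .

Result: [[1,0],[3,1]]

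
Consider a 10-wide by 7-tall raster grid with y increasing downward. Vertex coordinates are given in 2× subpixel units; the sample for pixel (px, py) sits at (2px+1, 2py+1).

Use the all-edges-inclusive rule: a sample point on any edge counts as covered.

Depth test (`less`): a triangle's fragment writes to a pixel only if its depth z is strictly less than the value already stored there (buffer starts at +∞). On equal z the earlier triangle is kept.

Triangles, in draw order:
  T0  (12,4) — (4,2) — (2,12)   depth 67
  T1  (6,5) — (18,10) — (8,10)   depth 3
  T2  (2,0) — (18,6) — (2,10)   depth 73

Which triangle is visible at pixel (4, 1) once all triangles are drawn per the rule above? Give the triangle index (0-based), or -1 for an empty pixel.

T0:
  2·area = 84  (B↔C swapped to make it positive)
  edge (12, 4)→(2, 12): d=(-10,8) inclusive
  edge (2, 12)→(4, 2): d=(2,-10) inclusive
  edge (4, 2)→(12, 4): d=(8,2) inclusive
    (2,1)@(5, 3): e=[66,12,6] → X
    (3,1)@(7, 3): e=[50,32,2] → X
    (4,1)@(9, 3): e=[34,52,-2] → .
    (2,2)@(5, 5): e=[46,16,22] → X
    (4,2)@(9, 5): e=[14,56,14] → X
    (5,2)@(11, 5): e=[-2,76,10] → .
    (1,3)@(3, 7): e=[42,0,42] → X  [on edge]
    (4,3)@(9, 7): e=[-6,60,30] → .
    (1,4)@(3, 9): e=[22,4,58] → X
    (3,4)@(7, 9): e=[-10,44,50] → .
    (1,5)@(3, 11): e=[2,8,74] → X
    (2,5)@(5, 11): e=[-14,28,70] → .
  covered (11 px):
    . . . . . . . . . .
    . . X X . . . . . .
    . . X X X . . . . .
    . X X X . . . . . .
    . X X . . . . . . .
    . X . . . . . . . .
    . . . . . . . . . .
T1:
  2·area = 50
  edge (6, 5)→(18, 10): d=(12,5) inclusive
  edge (18, 10)→(8, 10): d=(-10,0) inclusive
  edge (8, 10)→(6, 5): d=(-2,-5) inclusive
    (3,3)@(7, 7): e=[19,30,1] → X
    (4,3)@(9, 7): e=[9,30,11] → X
    (5,3)@(11, 7): e=[-1,30,21] → .
    (3,4)@(7, 9): e=[43,10,-3] → .
    (4,4)@(9, 9): e=[33,10,7] → X
    (5,4)@(11, 9): e=[23,10,17] → X
    (6,4)@(13, 9): e=[13,10,27] → X
    (7,4)@(15, 9): e=[3,10,37] → X
    (8,4)@(17, 9): e=[-7,10,47] → .
    (4,5)@(9, 11): e=[57,-10,3] → .
    (5,5)@(11, 11): e=[47,-10,13] → .
    (6,5)@(13, 11): e=[37,-10,23] → .
  covered (6 px):
    . . . . . . . . . .
    . . . . . . . . . .
    . . . . . . . . . .
    . . . X X . . . . .
    . . . . X X X X . .
    . . . . . . . . . .
    . . . . . . . . . .
T2:
  2·area = 160
  edge (2, 0)→(18, 6): d=(16,6) inclusive
  edge (18, 6)→(2, 10): d=(-16,4) inclusive
  edge (2, 10)→(2, 0): d=(0,-10) inclusive
    (1,0)@(3, 1): e=[10,140,10] → X
    (2,0)@(5, 1): e=[-2,132,30] → .
    (1,1)@(3, 3): e=[42,108,10] → X
    (2,1)@(5, 3): e=[30,100,30] → X
    (3,1)@(7, 3): e=[18,92,50] → X
    (4,1)@(9, 3): e=[6,84,70] → X
    (5,1)@(11, 3): e=[-6,76,90] → .
    (1,2)@(3, 5): e=[74,76,10] → X
    (5,2)@(11, 5): e=[26,44,90] → X
    (6,2)@(13, 5): e=[14,36,110] → X
    (7,2)@(15, 5): e=[2,28,130] → X
    (8,2)@(17, 5): e=[-10,20,150] → .
  covered (20 px):
    . X . . . . . . . .
    . X X X X . . . . .
    . X X X X X X X . .
    . X X X X X X . . .
    . X X . . . . . . .
    . . . . . . . . . .
    . . . . . . . . . .

Z-buffer (winner per pixel, '.' = empty):
  . 2 . . . . . . . .
  . 2 0 0 2 . . . . .
  . 2 0 0 0 2 2 2 . .
  . 0 0 1 1 2 2 . . .
  . 0 0 . 1 1 1 1 . .
  . 0 . . . . . . . .
  . . . . . . . . . .

Final: 2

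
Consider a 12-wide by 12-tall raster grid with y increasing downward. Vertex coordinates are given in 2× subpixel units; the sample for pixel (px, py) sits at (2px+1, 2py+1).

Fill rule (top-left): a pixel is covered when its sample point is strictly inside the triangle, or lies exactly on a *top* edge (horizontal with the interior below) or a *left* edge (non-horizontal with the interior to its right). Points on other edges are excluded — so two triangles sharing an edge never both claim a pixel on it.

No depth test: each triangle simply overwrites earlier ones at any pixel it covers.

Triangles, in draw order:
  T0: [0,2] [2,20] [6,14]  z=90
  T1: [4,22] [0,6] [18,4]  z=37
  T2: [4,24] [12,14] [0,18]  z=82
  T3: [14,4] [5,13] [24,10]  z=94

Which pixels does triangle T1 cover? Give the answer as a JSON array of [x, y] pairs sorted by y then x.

T0:
  2·area = 84  (B↔C swapped to make it positive)
  edge (0, 2)→(6, 14): d=(6,12) right/bottom  bias=-1
  edge (6, 14)→(2, 20): d=(-4,6) right/bottom  bias=-1
  edge (2, 20)→(0, 2): d=(-2,-18) top-left  bias=+0
    (0,2)@(1, 5): e=[6,66,12] → █
    (1,2)@(3, 5): e=[-18,54,48] → ·
    (0,3)@(1, 7): e=[18,58,8] → █
    (1,3)@(3, 7): e=[-6,46,44] → ·
    (0,4)@(1, 9): e=[30,50,4] → █
    (1,4)@(3, 9): e=[6,38,40] → █
    (2,4)@(5, 9): e=[-18,26,76] → ·
    (0,5)@(1, 11): e=[42,42,0] → █  [on edge]
    (2,5)@(5, 11): e=[-6,18,72] → ·
    (0,6)@(1, 13): e=[54,34,-4] → ·
    (1,6)@(3, 13): e=[30,22,32] → █
    (2,6)@(5, 13): e=[6,10,68] → █
  covered (11 px):
    · · · · · · · · · · · ·
    · · · · · · · · · · · ·
    █ · · · · · · · · · · ·
    █ · · · · · · · · · · ·
    █ █ · · · · · · · · · ·
    █ █ · · · · · · · · · ·
    · █ █ · · · · · · · · ·
    · █ █ · · · · · · · · ·
    · █ · · · · · · · · · ·
    · · · · · · · · · · · ·
    · · · · · · · · · · · ·
    · · · · · · · · · · · ·
T1:
  2·area = 296
  edge (4, 22)→(0, 6): d=(-4,-16) top-left  bias=+0
  edge (0, 6)→(18, 4): d=(18,-2) top-left  bias=+0
  edge (18, 4)→(4, 22): d=(-14,18) right/bottom  bias=-1
    (4,2)@(9, 5): e=[148,0,148] → █  [on edge]
    (5,2)@(11, 5): e=[180,4,112] → █
    (6,2)@(13, 5): e=[212,8,76] → █
    (7,2)@(15, 5): e=[244,12,40] → █
    (8,2)@(17, 5): e=[276,16,4] → █
    (9,2)@(19, 5): e=[308,20,-32] → ·
    (0,3)@(1, 7): e=[12,20,264] → █
    (1,3)@(3, 7): e=[44,24,228] → █
    (2,3)@(5, 7): e=[76,28,192] → █
    (3,3)@(7, 7): e=[108,32,156] → █
    (8,3)@(17, 7): e=[268,52,-24] → ·
    (0,4)@(1, 9): e=[4,56,236] → █
    (5,6)@(11, 13): e=[148,148,0] → ·  [on edge]
  covered (37 px):
    · · · · · · · · · · · ·
    · · · · · · · · · · · ·
    · · · · █ █ █ █ █ · · ·
    █ █ █ █ █ █ █ █ · · · ·
    █ █ █ █ █ █ █ · · · · ·
    · █ █ █ █ █ · · · · · ·
    · █ █ █ █ · · · · · · ·
    · █ █ █ █ · · · · · · ·
    · █ █ █ · · · · · · · ·
    · · █ · · · · · · · · ·
    · · · · · · · · · · · ·
    · · · · · · · · · · · ·
T2:
  2·area = 88  (B↔C swapped to make it positive)
  edge (4, 24)→(0, 18): d=(-4,-6) top-left  bias=+0
  edge (0, 18)→(12, 14): d=(12,-4) top-left  bias=+0
  edge (12, 14)→(4, 24): d=(-8,10) right/bottom  bias=-1
    (10,5)@(21, 11): e=[154,0,-66] → ·  [on edge]
    (7,6)@(15, 13): e=[110,0,-22] → ·  [on edge]
    (4,7)@(9, 15): e=[66,0,22] → █  [on edge]
    (5,7)@(11, 15): e=[78,8,2] → █
    (6,7)@(13, 15): e=[90,16,-18] → ·
    (1,8)@(3, 17): e=[22,0,66] → █  [on edge]
    (2,8)@(5, 17): e=[34,8,46] → █
    (3,8)@(7, 17): e=[46,16,26] → █
    (5,8)@(11, 17): e=[70,32,-14] → ·
    (0,9)@(1, 19): e=[2,16,70] → █
    (4,9)@(9, 19): e=[50,48,-10] → ·
    (0,10)@(1, 21): e=[-6,40,54] → ·
  covered (12 px):
    · · · · · · · · · · · ·
    · · · · · · · · · · · ·
    · · · · · · · · · · · ·
    · · · · · · · · · · · ·
    · · · · · · · · · · · ·
    · · · · · · · · · · · ·
    · · · · · · · · · · · ·
    · · · · █ █ · · · · · ·
    · █ █ █ █ · · · · · · ·
    █ █ █ █ · · · · · · · ·
    · █ █ · · · · · · · · ·
    · · · · · · · · · · · ·
T3:
  2·area = 144  (B↔C swapped to make it positive)
  edge (14, 4)→(24, 10): d=(10,6) right/bottom  bias=-1
  edge (24, 10)→(5, 13): d=(-19,3) right/bottom  bias=-1
  edge (5, 13)→(14, 4): d=(9,-9) top-left  bias=+0
    (4,0)@(9, 1): e=[0,216,-72] → ·  [on edge]
    (8,0)@(17, 1): e=[-48,192,0] → ·  [on edge]
    (7,1)@(15, 3): e=[-16,160,0] → ·  [on edge]
    (6,2)@(13, 5): e=[16,128,0] → █  [on edge]
    (7,2)@(15, 5): e=[4,122,18] → █
    (8,2)@(17, 5): e=[-8,116,36] → ·
    (5,3)@(11, 7): e=[48,96,0] → █  [on edge]
    (8,3)@(17, 7): e=[12,78,54] → █
    (9,3)@(19, 7): e=[0,72,72] → ·  [on edge]
    (4,4)@(9, 9): e=[80,64,0] → █  [on edge]
    (9,4)@(19, 9): e=[20,34,90] → █
    (10,4)@(21, 9): e=[8,28,108] → █
    (3,5)@(7, 11): e=[112,32,0] → █  [on edge]
    (2,6)@(5, 13): e=[144,0,0] → ·  [on edge]
    (1,7)@(3, 15): e=[176,-32,0] → ·  [on edge]
    (0,8)@(1, 17): e=[208,-64,0] → ·  [on edge]
  covered (19 px):
    · · · · · · · · · · · ·
    · · · · · · · · · · · ·
    · · · · · · █ █ · · · ·
    · · · · · █ █ █ █ · · ·
    · · · · █ █ █ █ █ █ █ ·
    · · · █ █ █ █ █ █ · · ·
    · · · · · · · · · · · ·
    · · · · · · · · · · · ·
    · · · · · · · · · · · ·
    · · · · · · · · · · · ·
    · · · · · · · · · · · ·
    · · · · · · · · · · · ·

Result: [[4,2],[5,2],[6,2],[7,2],[8,2],[0,3],[1,3],[2,3],[3,3],[4,3],[5,3],[6,3],[7,3],[0,4],[1,4],[2,4],[3,4],[4,4],[5,4],[6,4],[1,5],[2,5],[3,5],[4,5],[5,5],[1,6],[2,6],[3,6],[4,6],[1,7],[2,7],[3,7],[4,7],[1,8],[2,8],[3,8],[2,9]]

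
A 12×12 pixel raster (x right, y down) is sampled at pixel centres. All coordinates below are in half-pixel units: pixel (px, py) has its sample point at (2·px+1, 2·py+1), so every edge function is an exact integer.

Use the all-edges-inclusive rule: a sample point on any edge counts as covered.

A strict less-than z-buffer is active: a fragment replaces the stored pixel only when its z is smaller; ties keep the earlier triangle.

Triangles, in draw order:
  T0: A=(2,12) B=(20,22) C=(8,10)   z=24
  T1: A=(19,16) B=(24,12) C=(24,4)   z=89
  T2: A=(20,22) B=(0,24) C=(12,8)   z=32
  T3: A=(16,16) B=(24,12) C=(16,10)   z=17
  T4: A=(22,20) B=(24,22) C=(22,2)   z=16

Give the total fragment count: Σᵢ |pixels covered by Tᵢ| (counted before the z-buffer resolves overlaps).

T0:
  2·area = 96  (B↔C swapped to make it positive)
  edge (2, 12)→(8, 10): d=(6,-2) inclusive
  edge (8, 10)→(20, 22): d=(12,12) inclusive
  edge (20, 22)→(2, 12): d=(-18,-10) inclusive
    (0,1)@(1, 3): e=[-56,0,152] → ·  [on edge]
    (1,2)@(3, 5): e=[-40,0,136] → ·  [on edge]
    (11,2)@(23, 5): e=[0,-240,336] → ·  [on edge]
    (2,3)@(5, 7): e=[-24,0,120] → ·  [on edge]
    (8,3)@(17, 7): e=[0,-144,240] → ·  [on edge]
    (3,4)@(7, 9): e=[-8,0,104] → ·  [on edge]
    (5,4)@(11, 9): e=[0,-48,144] → ·  [on edge]
    (2,5)@(5, 11): e=[0,48,48] → █  [on edge]
    (3,5)@(7, 11): e=[4,24,68] → █
    (4,5)@(9, 11): e=[8,0,88] → █  [on edge]
    (5,5)@(11, 11): e=[12,-24,108] → ·
    (2,6)@(5, 13): e=[12,72,12] → █
    (5,6)@(11, 13): e=[24,0,72] → █  [on edge]
    (6,7)@(13, 15): e=[40,0,56] → █  [on edge]
    (5,8)@(11, 17): e=[48,48,0] → █  [on edge]
    (7,8)@(15, 17): e=[56,0,40] → █  [on edge]
    (8,9)@(17, 19): e=[72,0,24] → █  [on edge]
    (9,10)@(19, 21): e=[88,0,8] → █  [on edge]
    (10,11)@(21, 23): e=[104,0,-8] → ·  [on edge]
  covered (16 px):
    · · · · · · · · · · · ·
    · · · · · · · · · · · ·
    · · · · · · · · · · · ·
    · · · · · · · · · · · ·
    · · · · · · · · · · · ·
    · · █ █ █ · · · · · · ·
    · · █ █ █ █ · · · · · ·
    · · · · █ █ █ · · · · ·
    · · · · · █ █ █ · · · ·
    · · · · · · · █ █ · · ·
    · · · · · · · · · █ · ·
    · · · · · · · · · · · ·
T1:
  2·area = 40  (B↔C swapped to make it positive)
  edge (19, 16)→(24, 4): d=(5,-12) inclusive
  edge (24, 4)→(24, 12): d=(0,8) inclusive
  edge (24, 12)→(19, 16): d=(-5,4) inclusive
    (11,3)@(23, 7): e=[3,8,29] → █
    (11,4)@(23, 9): e=[13,8,19] → █
    (11,5)@(23, 11): e=[23,8,9] → █
    (10,6)@(21, 13): e=[9,24,7] → █
    (11,6)@(23, 13): e=[33,8,-1] → ·
    (10,7)@(21, 15): e=[19,24,-3] → ·
  covered (4 px):
    · · · · · · · · · · · ·
    · · · · · · · · · · · ·
    · · · · · · · · · · · ·
    · · · · · · · · · · · █
    · · · · · · · · · · · █
    · · · · · · · · · · · █
    · · · · · · · · · · █ ·
    · · · · · · · · · · · ·
    · · · · · · · · · · · ·
    · · · · · · · · · · · ·
    · · · · · · · · · · · ·
    · · · · · · · · · · · ·
T2:
  2·area = 296
  edge (20, 22)→(0, 24): d=(-20,2) inclusive
  edge (0, 24)→(12, 8): d=(12,-16) inclusive
  edge (12, 8)→(20, 22): d=(8,14) inclusive
    (5,5)@(11, 11): e=[238,20,38] → █
    (6,5)@(13, 11): e=[234,52,10] → █
    (7,5)@(15, 11): e=[230,84,-18] → ·
    (4,6)@(9, 13): e=[202,12,82] → █
    (7,6)@(15, 13): e=[190,108,-2] → ·
    (3,7)@(7, 15): e=[166,4,126] → █
    (7,7)@(15, 15): e=[150,132,14] → █
    (8,7)@(17, 15): e=[146,164,-14] → ·
    (3,8)@(7, 17): e=[126,28,142] → █
    (8,8)@(17, 17): e=[106,188,2] → █
    (9,8)@(19, 17): e=[102,220,-26] → ·
    (2,9)@(5, 19): e=[90,20,186] → █
  covered (37 px):
    · · · · · · · · · · · ·
    · · · · · · · · · · · ·
    · · · · · · · · · · · ·
    · · · · · · · · · · · ·
    · · · · · · · · · · · ·
    · · · · · █ █ · · · · ·
    · · · · █ █ █ · · · · ·
    · · · █ █ █ █ █ · · · ·
    · · · █ █ █ █ █ █ · · ·
    · · █ █ █ █ █ █ █ · · ·
    · █ █ █ █ █ █ █ █ █ · ·
    █ █ █ █ █ · · · · · · ·
T3:
  2·area = 48  (B↔C swapped to make it positive)
  edge (16, 16)→(16, 10): d=(0,-6) inclusive
  edge (16, 10)→(24, 12): d=(8,2) inclusive
  edge (24, 12)→(16, 16): d=(-8,4) inclusive
    (8,5)@(17, 11): e=[6,6,36] → █
    (9,5)@(19, 11): e=[18,2,28] → █
    (10,5)@(21, 11): e=[30,-2,20] → ·
    (8,6)@(17, 13): e=[6,22,20] → █
    (10,6)@(21, 13): e=[30,14,4] → █
    (11,6)@(23, 13): e=[42,10,-4] → ·
    (8,7)@(17, 15): e=[6,38,4] → █
    (9,7)@(19, 15): e=[18,34,-4] → ·
    (10,7)@(21, 15): e=[30,30,-12] → ·
    (8,8)@(17, 17): e=[6,54,-12] → ·
  covered (6 px):
    · · · · · · · · · · · ·
    · · · · · · · · · · · ·
    · · · · · · · · · · · ·
    · · · · · · · · · · · ·
    · · · · · · · · · · · ·
    · · · · · · · · █ █ · ·
    · · · · · · · · █ █ █ ·
    · · · · · · · · █ · · ·
    · · · · · · · · · · · ·
    · · · · · · · · · · · ·
    · · · · · · · · · · · ·
    · · · · · · · · · · · ·
T4:
  2·area = 36  (B↔C swapped to make it positive)
  edge (22, 20)→(22, 2): d=(0,-18) inclusive
  edge (22, 2)→(24, 22): d=(2,20) inclusive
  edge (24, 22)→(22, 20): d=(-2,-2) inclusive
    (1,0)@(3, 1): e=[-342,378,0] → ·  [on edge]
    (2,1)@(5, 3): e=[-306,342,0] → ·  [on edge]
    (3,2)@(7, 5): e=[-270,306,0] → ·  [on edge]
    (4,3)@(9, 7): e=[-234,270,0] → ·  [on edge]
    (5,4)@(11, 9): e=[-198,234,0] → ·  [on edge]
    (6,5)@(13, 11): e=[-162,198,0] → ·  [on edge]
    (7,6)@(15, 13): e=[-126,162,0] → ·  [on edge]
    (11,6)@(23, 13): e=[18,2,16] → █
    (8,7)@(17, 15): e=[-90,126,0] → ·  [on edge]
    (11,7)@(23, 15): e=[18,6,12] → █
    (9,8)@(19, 17): e=[-54,90,0] → ·  [on edge]
    (11,8)@(23, 17): e=[18,10,8] → █
    (10,9)@(21, 19): e=[-18,54,0] → ·  [on edge]
    (11,10)@(23, 21): e=[18,18,0] → █  [on edge]
  covered (5 px):
    · · · · · · · · · · · ·
    · · · · · · · · · · · ·
    · · · · · · · · · · · ·
    · · · · · · · · · · · ·
    · · · · · · · · · · · ·
    · · · · · · · · · · · ·
    · · · · · · · · · · · █
    · · · · · · · · · · · █
    · · · · · · · · · · · █
    · · · · · · · · · · · █
    · · · · · · · · · · · █
    · · · · · · · · · · · ·

Answer: 68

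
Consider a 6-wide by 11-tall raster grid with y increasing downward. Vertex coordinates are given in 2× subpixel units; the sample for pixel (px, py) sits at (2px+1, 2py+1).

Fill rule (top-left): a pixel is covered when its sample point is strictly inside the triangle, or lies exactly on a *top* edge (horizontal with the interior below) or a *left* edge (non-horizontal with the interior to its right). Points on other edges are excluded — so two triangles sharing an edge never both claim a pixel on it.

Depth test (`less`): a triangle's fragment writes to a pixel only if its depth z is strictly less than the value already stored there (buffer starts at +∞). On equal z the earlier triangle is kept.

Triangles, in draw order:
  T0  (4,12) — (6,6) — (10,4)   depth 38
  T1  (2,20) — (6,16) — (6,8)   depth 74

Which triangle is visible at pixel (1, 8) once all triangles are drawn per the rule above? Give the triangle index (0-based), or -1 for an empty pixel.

T0:
  2·area = 20
  edge (4, 12)→(6, 6): d=(2,-6) top-left  bias=+0
  edge (6, 6)→(10, 4): d=(4,-2) top-left  bias=+0
  edge (10, 4)→(4, 12): d=(-6,8) right/bottom  bias=-1
    (3,1)@(7, 3): e=[0,-10,30] → ·  [on edge]
    (4,2)@(9, 5): e=[16,2,2] → #
    (5,2)@(11, 5): e=[28,6,-14] → ·
    (3,3)@(7, 7): e=[8,6,6] → #
    (4,3)@(9, 7): e=[20,10,-10] → ·
    (2,4)@(5, 9): e=[0,10,10] → #  [on edge]
    (3,4)@(7, 9): e=[12,14,-6] → ·
    (2,5)@(5, 11): e=[4,18,-2] → ·
    (1,7)@(3, 15): e=[0,30,-10] → ·  [on edge]
    (0,10)@(1, 21): e=[0,50,-30] → ·  [on edge]
  covered (3 px):
    · · · · · ·
    · · · · · ·
    · · · · # ·
    · · · # · ·
    · · # · · ·
    · · · · · ·
    · · · · · ·
    · · · · · ·
    · · · · · ·
    · · · · · ·
    · · · · · ·
T1:
  2·area = 32  (B↔C swapped to make it positive)
  edge (2, 20)→(6, 8): d=(4,-12) top-left  bias=+0
  edge (6, 8)→(6, 16): d=(0,8) right/bottom  bias=-1
  edge (6, 16)→(2, 20): d=(-4,4) right/bottom  bias=-1
    (3,2)@(7, 5): e=[0,-8,40] → ·  [on edge]
    (2,5)@(5, 11): e=[0,8,24] → #  [on edge]
    (3,5)@(7, 11): e=[24,-8,16] → ·
    (5,5)@(11, 11): e=[72,-40,0] → ·  [on edge]
    (2,6)@(5, 13): e=[8,8,16] → #
    (3,6)@(7, 13): e=[32,-8,8] → ·
    (4,6)@(9, 13): e=[56,-24,0] → ·  [on edge]
    (2,7)@(5, 15): e=[16,8,8] → #
    (3,7)@(7, 15): e=[40,-8,0] → ·  [on edge]
    (1,8)@(3, 17): e=[0,24,8] → #  [on edge]
    (2,8)@(5, 17): e=[24,8,0] → ·  [on edge]
    (1,9)@(3, 19): e=[8,24,0] → ·  [on edge]
    (0,10)@(1, 21): e=[-8,40,0] → ·  [on edge]
  covered (4 px):
    · · · · · ·
    · · · · · ·
    · · · · · ·
    · · · · · ·
    · · · · · ·
    · · # · · ·
    · · # · · ·
    · · # · · ·
    · # · · · ·
    · · · · · ·
    · · · · · ·

Z-buffer (winner per pixel, '.' = empty):
  . . . . . .
  . . . . . .
  . . . . 0 .
  . . . 0 . .
  . . 0 . . .
  . . 1 . . .
  . . 1 . . .
  . . 1 . . .
  . 1 . . . .
  . . . . . .
  . . . . . .

Result: 1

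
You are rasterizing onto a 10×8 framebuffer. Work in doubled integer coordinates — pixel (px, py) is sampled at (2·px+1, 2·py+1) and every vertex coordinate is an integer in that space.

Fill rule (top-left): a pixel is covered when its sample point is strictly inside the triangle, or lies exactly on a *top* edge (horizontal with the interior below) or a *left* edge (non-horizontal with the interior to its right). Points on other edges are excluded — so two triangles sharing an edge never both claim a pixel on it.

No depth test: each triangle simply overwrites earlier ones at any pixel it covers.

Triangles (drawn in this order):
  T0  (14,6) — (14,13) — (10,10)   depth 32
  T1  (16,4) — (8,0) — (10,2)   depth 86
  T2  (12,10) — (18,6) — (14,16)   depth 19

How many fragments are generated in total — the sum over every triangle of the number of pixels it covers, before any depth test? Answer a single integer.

T0:
  2·area = 28
  edge (14, 6)→(14, 13): d=(0,7) right/bottom  bias=-1
  edge (14, 13)→(10, 10): d=(-4,-3) top-left  bias=+0
  edge (10, 10)→(14, 6): d=(4,-4) top-left  bias=+0
    (9,0)@(19, 1): e=[-35,63,0] → .  [on edge]
    (8,1)@(17, 3): e=[-21,49,0] → .  [on edge]
    (7,2)@(15, 5): e=[-7,35,0] → .  [on edge]
    (6,3)@(13, 7): e=[7,21,0] → X  [on edge]
    (7,3)@(15, 7): e=[-7,27,8] → .
    (5,4)@(11, 9): e=[21,7,0] → X  [on edge]
    (7,4)@(15, 9): e=[-7,19,16] → .
    (4,5)@(9, 11): e=[35,-7,0] → .  [on edge]
    (5,5)@(11, 11): e=[21,-1,8] → .
    (6,5)@(13, 11): e=[7,5,16] → X
    (7,5)@(15, 11): e=[-7,11,24] → .
    (3,6)@(7, 13): e=[49,-21,0] → .  [on edge]
    (2,7)@(5, 15): e=[63,-35,0] → .  [on edge]
  covered (4 px):
    . . . . . . . . . .
    . . . . . . . . . .
    . . . . . . . . . .
    . . . . . . X . . .
    . . . . . X X . . .
    . . . . . . X . . .
    . . . . . . . . . .
    . . . . . . . . . .
T1:
  2·area = 8  (B↔C swapped to make it positive)
  edge (16, 4)→(10, 2): d=(-6,-2) top-left  bias=+0
  edge (10, 2)→(8, 0): d=(-2,-2) top-left  bias=+0
  edge (8, 0)→(16, 4): d=(8,4) right/bottom  bias=-1
    (3,0)@(7, 1): e=[0,-4,12] → .  [on edge]
    (4,0)@(9, 1): e=[4,0,4] → X  [on edge]
    (5,0)@(11, 1): e=[8,4,-4] → .
    (4,1)@(9, 3): e=[-8,-4,20] → .
    (5,1)@(11, 3): e=[-4,0,12] → .  [on edge]
    (6,1)@(13, 3): e=[0,4,4] → X  [on edge]
    (7,1)@(15, 3): e=[4,8,-4] → .
    (6,2)@(13, 5): e=[-12,0,20] → .  [on edge]
    (9,2)@(19, 5): e=[0,12,-4] → .  [on edge]
    (7,3)@(15, 7): e=[-20,0,28] → .  [on edge]
    (8,4)@(17, 9): e=[-28,0,36] → .  [on edge]
    (9,5)@(19, 11): e=[-36,0,44] → .  [on edge]
  covered (2 px):
    . . . . X . . . . .
    . . . . . . X . . .
    . . . . . . . . . .
    . . . . . . . . . .
    . . . . . . . . . .
    . . . . . . . . . .
    . . . . . . . . . .
    . . . . . . . . . .
T2:
  2·area = 44
  edge (12, 10)→(18, 6): d=(6,-4) top-left  bias=+0
  edge (18, 6)→(14, 16): d=(-4,10) right/bottom  bias=-1
  edge (14, 16)→(12, 10): d=(-2,-6) top-left  bias=+0
    (4,0)@(9, 1): e=[-66,110,0] → .  [on edge]
    (5,3)@(11, 7): e=[-22,66,0] → .  [on edge]
    (8,3)@(17, 7): e=[2,6,36] → X
    (9,3)@(19, 7): e=[10,-14,48] → .
    (7,4)@(15, 9): e=[6,18,20] → X
    (8,4)@(17, 9): e=[14,-2,32] → .
    (6,5)@(13, 11): e=[10,30,4] → X
    (8,5)@(17, 11): e=[26,-10,28] → .
    (6,6)@(13, 13): e=[22,22,0] → X  [on edge]
    (8,6)@(17, 13): e=[38,-18,24] → .
    (6,7)@(13, 15): e=[34,14,-4] → .
    (7,7)@(15, 15): e=[42,-6,8] → .
  covered (6 px):
    . . . . . . . . . .
    . . . . . . . . . .
    . . . . . . . . . .
    . . . . . . . . X .
    . . . . . . . X . .
    . . . . . . X X . .
    . . . . . . X X . .
    . . . . . . . . . .

Answer: 12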